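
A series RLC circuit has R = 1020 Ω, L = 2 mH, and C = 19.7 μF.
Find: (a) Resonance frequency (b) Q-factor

Step 1 — Resonance condition Im(Z)=0 gives ω₀ = 1/√(LC).
Step 2 — ω₀ = 1/√(0.002·1.97e-05) = 5038 rad/s.
Step 3 — f₀ = ω₀/(2π) = 801.8 Hz.
Step 4 — Series Q: Q = ω₀L/R = 5038·0.002/1020 = 0.009878.

(a) f₀ = 801.8 Hz  (b) Q = 0.009878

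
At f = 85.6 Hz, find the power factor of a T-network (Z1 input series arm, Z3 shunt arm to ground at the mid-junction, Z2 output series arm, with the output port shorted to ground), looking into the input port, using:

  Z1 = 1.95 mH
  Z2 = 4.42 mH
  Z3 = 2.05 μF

Step 1 — Angular frequency: ω = 2π·f = 2π·85.6 = 537.8 rad/s.
Step 2 — Component impedances:
  Z1: Z = jωL = j·537.8·0.00195 = 0 + j1.049 Ω
  Z2: Z = jωL = j·537.8·0.00442 = 0 + j2.377 Ω
  Z3: Z = 1/(jωC) = -j/(ω·C) = 0 - j907 Ω
Step 3 — With the output port shorted to ground, the output series arm Z2 runs from the junction to ground; the shunt arm Z3 also runs from the junction to ground. They appear in parallel: Z3 || Z2 = 0 + j2.384 Ω.
Step 4 — Series with input arm Z1: Z_in = Z1 + (Z3 || Z2) = 0 + j3.432 Ω = 3.432∠90.0° Ω.
Step 5 — Power factor: PF = cos(φ) = Re(Z)/|Z| = 0/3.432 = 0.
Step 6 — Type: Im(Z) = 3.432 ⇒ lagging (phase φ = 90.0°).

PF = 0 (lagging, φ = 90.0°)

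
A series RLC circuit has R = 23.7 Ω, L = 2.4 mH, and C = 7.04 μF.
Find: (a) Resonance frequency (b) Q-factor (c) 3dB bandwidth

Step 1 — Resonance: ω₀ = 1/√(LC) = 1/√(0.0024·7.04e-06) = 7693 rad/s.
Step 2 — f₀ = ω₀/(2π) = 1224 Hz.
Step 3 — Series Q: Q = ω₀L/R = 7693·0.0024/23.7 = 0.7791.
Step 4 — Bandwidth: Δω = ω₀/Q = 9875 rad/s; BW = Δω/(2π) = 1572 Hz.

(a) f₀ = 1224 Hz  (b) Q = 0.7791  (c) BW = 1572 Hz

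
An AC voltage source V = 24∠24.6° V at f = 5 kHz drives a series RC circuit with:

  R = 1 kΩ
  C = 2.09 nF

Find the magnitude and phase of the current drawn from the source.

Step 1 — Angular frequency: ω = 2π·f = 2π·5000 = 3.142e+04 rad/s.
Step 2 — Component impedances:
  R: Z = R = 1000 Ω
  C: Z = 1/(jωC) = -j/(ω·C) = 0 - j1.523e+04 Ω
Step 3 — Series combination: Z_total = R + C = 1000 - j1.523e+04 Ω = 1.526e+04∠-86.2° Ω.
Step 4 — Source phasor: V = 24∠24.6° V = 21.82 + j9.991 V.
Step 5 — Ohm's law: I = V / Z_total = (21.82 + j9.991) / (1000 - j1.523e+04) = -0.0005595 + j0.00147 A.
Step 6 — Convert to polar: |I| = 0.001572 A, ∠I = 110.8°.

I = 0.001572∠110.8° A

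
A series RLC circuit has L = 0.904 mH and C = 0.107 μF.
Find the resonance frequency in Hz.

Step 1 — Resonance condition Im(Z)=0 gives ω₀ = 1/√(LC).
Step 2 — ω₀ = 1/√(0.000904·1.07e-07) = 1.017e+05 rad/s.
Step 3 — f₀ = ω₀/(2π) = 1.618e+04 Hz.

f₀ = 1.618e+04 Hz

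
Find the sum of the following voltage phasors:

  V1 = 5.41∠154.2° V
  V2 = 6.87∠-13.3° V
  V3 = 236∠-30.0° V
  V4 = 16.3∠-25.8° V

Step 1 — Convert each phasor to rectangular form:
  V1 = 5.41·(cos(154.2°) + j·sin(154.2°)) = -4.871 + j2.355 V
  V2 = 6.87·(cos(-13.3°) + j·sin(-13.3°)) = 6.686 - j1.58 V
  V3 = 236·(cos(-30.0°) + j·sin(-30.0°)) = 204.4 - j118 V
  V4 = 16.3·(cos(-25.8°) + j·sin(-25.8°)) = 14.68 - j7.094 V
Step 2 — Sum components: V_total = 220.9 - j124.3 V.
Step 3 — Convert to polar: |V_total| = 253.5 V, ∠V_total = -29.4°.

V_total = 253.5∠-29.4° V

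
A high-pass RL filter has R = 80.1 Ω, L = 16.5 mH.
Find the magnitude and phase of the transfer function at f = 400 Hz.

Step 1 — Angular frequency: ω = 2π·400 = 2513 rad/s.
Step 2 — Transfer function: H(jω) = jωL/(R + jωL).
Step 3 — Numerator jωL = j·41.47; denominator R + jωL = 80.1 + j41.47.
Step 4 — H = 0.2114 + j0.4083.
Step 5 — Magnitude: |H| = 0.4598 (-6.7 dB); phase: φ = 62.6°.

|H| = 0.4598 (-6.7 dB), φ = 62.6°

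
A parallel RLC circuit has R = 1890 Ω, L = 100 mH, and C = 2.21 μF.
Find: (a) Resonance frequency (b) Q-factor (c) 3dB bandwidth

Step 1 — Resonance: ω₀ = 1/√(LC) = 1/√(0.1·2.21e-06) = 2127 rad/s.
Step 2 — f₀ = ω₀/(2π) = 338.6 Hz.
Step 3 — Parallel Q: Q = R/(ω₀L) = 1890/(2127·0.1) = 8.885.
Step 4 — Bandwidth: Δω = ω₀/Q = 239.4 rad/s; BW = Δω/(2π) = 38.1 Hz.

(a) f₀ = 338.6 Hz  (b) Q = 8.885  (c) BW = 38.1 Hz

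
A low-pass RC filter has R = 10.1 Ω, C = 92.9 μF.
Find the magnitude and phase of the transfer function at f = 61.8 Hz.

Step 1 — Angular frequency: ω = 2π·61.8 = 388.3 rad/s.
Step 2 — Transfer function: H(jω) = 1/(1 + jωRC).
Step 3 — Denominator: 1 + jωRC = 1 + j·388.3·10.1·9.29e-05 = 1 + j0.3643.
Step 4 — H = 0.8828 - j0.3216.
Step 5 — Magnitude: |H| = 0.9396 (-0.5 dB); phase: φ = -20.0°.

|H| = 0.9396 (-0.5 dB), φ = -20.0°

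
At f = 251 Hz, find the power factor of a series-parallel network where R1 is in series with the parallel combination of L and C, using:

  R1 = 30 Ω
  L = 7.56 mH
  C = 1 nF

Step 1 — Angular frequency: ω = 2π·f = 2π·251 = 1577 rad/s.
Step 2 — Component impedances:
  R1: Z = R = 30 Ω
  L: Z = jωL = j·1577·0.00756 = 0 + j11.92 Ω
  C: Z = 1/(jωC) = -j/(ω·C) = 0 - j6.341e+05 Ω
Step 3 — Parallel branch: L || C = 1/(1/L + 1/C) = 0 + j11.92 Ω.
Step 4 — Series with R1: Z_total = R1 + (L || C) = 30 + j11.92 Ω = 32.28∠21.7° Ω.
Step 5 — Power factor: PF = cos(φ) = Re(Z)/|Z| = 30/32.282 = 0.9293.
Step 6 — Type: Im(Z) = 11.92 ⇒ lagging (phase φ = 21.7°).

PF = 0.9293 (lagging, φ = 21.7°)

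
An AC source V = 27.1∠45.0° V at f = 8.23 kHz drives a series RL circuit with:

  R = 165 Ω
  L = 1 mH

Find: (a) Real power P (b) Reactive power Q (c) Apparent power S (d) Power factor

Step 1 — Angular frequency: ω = 2π·f = 2π·8230 = 5.171e+04 rad/s.
Step 2 — Component impedances:
  R: Z = R = 165 Ω
  L: Z = jωL = j·5.171e+04·0.001 = 0 + j51.71 Ω
Step 3 — Series combination: Z_total = R + L = 165 + j51.71 Ω = 172.9∠17.4° Ω.
Step 4 — Source phasor: V = 27.1∠45.0° V = 19.16 + j19.16 V.
Step 5 — Current: I = V / Z = 0.1389 + j0.07261 A = 0.1567∠27.6° A.
Step 6 — Complex power: S = V·I* = 4.053 + j1.27 VA.
Step 7 — Real power: P = Re(S) = 4.053 W.
Step 8 — Reactive power: Q = Im(S) = 1.27 VAR.
Step 9 — Apparent power: |S| = 4.247 VA.
Step 10 — Power factor: PF = P/|S| = 0.9542 (lagging).

(a) P = 4.053 W  (b) Q = 1.27 VAR  (c) S = 4.247 VA  (d) PF = 0.9542 (lagging)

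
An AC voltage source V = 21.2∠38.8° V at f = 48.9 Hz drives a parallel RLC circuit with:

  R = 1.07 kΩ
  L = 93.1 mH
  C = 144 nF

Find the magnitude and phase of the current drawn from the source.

Step 1 — Angular frequency: ω = 2π·f = 2π·48.9 = 307.2 rad/s.
Step 2 — Component impedances:
  R: Z = R = 1070 Ω
  L: Z = jωL = j·307.2·0.0931 = 0 + j28.6 Ω
  C: Z = 1/(jωC) = -j/(ω·C) = 0 - j2.26e+04 Ω
Step 3 — Parallel combination: 1/Z_total = 1/R + 1/L + 1/C; Z_total = 0.7661 + j28.62 Ω = 28.63∠88.5° Ω.
Step 4 — Source phasor: V = 21.2∠38.8° V = 16.52 + j13.28 V.
Step 5 — Ohm's law: I = V / Z_total = (16.52 + j13.28) / (0.7661 + j28.62) = 0.4793 - j0.5644 A.
Step 6 — Convert to polar: |I| = 0.7405 A, ∠I = -49.7°.

I = 0.7405∠-49.7° A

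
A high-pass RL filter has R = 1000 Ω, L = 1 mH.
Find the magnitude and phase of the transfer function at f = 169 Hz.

Step 1 — Angular frequency: ω = 2π·169 = 1062 rad/s.
Step 2 — Transfer function: H(jω) = jωL/(R + jωL).
Step 3 — Numerator jωL = j·1.062; denominator R + jωL = 1000 + j1.062.
Step 4 — H = 1.128e-06 + j0.001062.
Step 5 — Magnitude: |H| = 0.001062 (-59.5 dB); phase: φ = 89.9°.

|H| = 0.001062 (-59.5 dB), φ = 89.9°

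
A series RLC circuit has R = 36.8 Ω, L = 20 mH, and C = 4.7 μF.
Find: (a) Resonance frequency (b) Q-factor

Step 1 — Resonance condition Im(Z)=0 gives ω₀ = 1/√(LC).
Step 2 — ω₀ = 1/√(0.02·4.7e-06) = 3262 rad/s.
Step 3 — f₀ = ω₀/(2π) = 519.1 Hz.
Step 4 — Series Q: Q = ω₀L/R = 3262·0.02/36.8 = 1.773.

(a) f₀ = 519.1 Hz  (b) Q = 1.773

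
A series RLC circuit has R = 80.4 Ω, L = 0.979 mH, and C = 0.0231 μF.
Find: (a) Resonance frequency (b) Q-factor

Step 1 — Resonance condition Im(Z)=0 gives ω₀ = 1/√(LC).
Step 2 — ω₀ = 1/√(0.000979·2.31e-08) = 2.103e+05 rad/s.
Step 3 — f₀ = ω₀/(2π) = 3.347e+04 Hz.
Step 4 — Series Q: Q = ω₀L/R = 2.103e+05·0.000979/80.4 = 2.561.

(a) f₀ = 3.347e+04 Hz  (b) Q = 2.561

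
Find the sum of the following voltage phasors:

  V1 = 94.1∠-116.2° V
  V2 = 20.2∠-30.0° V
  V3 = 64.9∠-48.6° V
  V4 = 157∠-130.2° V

Step 1 — Convert each phasor to rectangular form:
  V1 = 94.1·(cos(-116.2°) + j·sin(-116.2°)) = -41.55 - j84.43 V
  V2 = 20.2·(cos(-30.0°) + j·sin(-30.0°)) = 17.49 - j10.1 V
  V3 = 64.9·(cos(-48.6°) + j·sin(-48.6°)) = 42.92 - j48.68 V
  V4 = 157·(cos(-130.2°) + j·sin(-130.2°)) = -101.3 - j119.9 V
Step 2 — Sum components: V_total = -82.47 - j263.1 V.
Step 3 — Convert to polar: |V_total| = 275.8 V, ∠V_total = -107.4°.

V_total = 275.8∠-107.4° V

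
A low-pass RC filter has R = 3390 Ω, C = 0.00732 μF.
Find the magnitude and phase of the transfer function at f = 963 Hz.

Step 1 — Angular frequency: ω = 2π·963 = 6051 rad/s.
Step 2 — Transfer function: H(jω) = 1/(1 + jωRC).
Step 3 — Denominator: 1 + jωRC = 1 + j·6051·3390·7.32e-09 = 1 + j0.1501.
Step 4 — H = 0.978 - j0.1468.
Step 5 — Magnitude: |H| = 0.9889 (-0.1 dB); phase: φ = -8.5°.

|H| = 0.9889 (-0.1 dB), φ = -8.5°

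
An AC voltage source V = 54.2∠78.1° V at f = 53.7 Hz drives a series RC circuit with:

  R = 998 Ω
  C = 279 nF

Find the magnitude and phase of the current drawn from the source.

Step 1 — Angular frequency: ω = 2π·f = 2π·53.7 = 337.4 rad/s.
Step 2 — Component impedances:
  R: Z = R = 998 Ω
  C: Z = 1/(jωC) = -j/(ω·C) = 0 - j1.062e+04 Ω
Step 3 — Series combination: Z_total = R + C = 998 - j1.062e+04 Ω = 1.067e+04∠-84.6° Ω.
Step 4 — Source phasor: V = 54.2∠78.1° V = 11.18 + j53.04 V.
Step 5 — Ohm's law: I = V / Z_total = (11.18 + j53.04) / (998 - j1.062e+04) = -0.004851 + j0.001508 A.
Step 6 — Convert to polar: |I| = 0.00508 A, ∠I = 162.7°.

I = 0.00508∠162.7° A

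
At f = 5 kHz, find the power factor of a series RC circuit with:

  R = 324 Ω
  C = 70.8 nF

Step 1 — Angular frequency: ω = 2π·f = 2π·5000 = 3.142e+04 rad/s.
Step 2 — Component impedances:
  R: Z = R = 324 Ω
  C: Z = 1/(jωC) = -j/(ω·C) = 0 - j449.6 Ω
Step 3 — Series combination: Z_total = R + C = 324 - j449.6 Ω = 554.2∠-54.2° Ω.
Step 4 — Power factor: PF = cos(φ) = Re(Z)/|Z| = 324/554.17 = 0.5847.
Step 5 — Type: Im(Z) = -449.6 ⇒ leading (phase φ = -54.2°).

PF = 0.5847 (leading, φ = -54.2°)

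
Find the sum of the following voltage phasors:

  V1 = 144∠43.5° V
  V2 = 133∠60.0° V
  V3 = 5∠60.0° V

Step 1 — Convert each phasor to rectangular form:
  V1 = 144·(cos(43.5°) + j·sin(43.5°)) = 104.5 + j99.12 V
  V2 = 133·(cos(60.0°) + j·sin(60.0°)) = 66.5 + j115.2 V
  V3 = 5·(cos(60.0°) + j·sin(60.0°)) = 2.5 + j4.33 V
Step 2 — Sum components: V_total = 173.5 + j218.6 V.
Step 3 — Convert to polar: |V_total| = 279.1 V, ∠V_total = 51.6°.

V_total = 279.1∠51.6° V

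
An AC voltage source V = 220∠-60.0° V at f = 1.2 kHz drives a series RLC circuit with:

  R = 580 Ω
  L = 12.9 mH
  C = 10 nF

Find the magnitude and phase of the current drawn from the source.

Step 1 — Angular frequency: ω = 2π·f = 2π·1200 = 7540 rad/s.
Step 2 — Component impedances:
  R: Z = R = 580 Ω
  L: Z = jωL = j·7540·0.0129 = 0 + j97.26 Ω
  C: Z = 1/(jωC) = -j/(ω·C) = 0 - j1.326e+04 Ω
Step 3 — Series combination: Z_total = R + L + C = 580 - j1.317e+04 Ω = 1.318e+04∠-87.5° Ω.
Step 4 — Source phasor: V = 220∠-60.0° V = 110 - j190.5 V.
Step 5 — Ohm's law: I = V / Z_total = (110 - j190.5) / (580 - j1.317e+04) = 0.01481 + j0.007703 A.
Step 6 — Convert to polar: |I| = 0.01669 A, ∠I = 27.5°.

I = 0.01669∠27.5° A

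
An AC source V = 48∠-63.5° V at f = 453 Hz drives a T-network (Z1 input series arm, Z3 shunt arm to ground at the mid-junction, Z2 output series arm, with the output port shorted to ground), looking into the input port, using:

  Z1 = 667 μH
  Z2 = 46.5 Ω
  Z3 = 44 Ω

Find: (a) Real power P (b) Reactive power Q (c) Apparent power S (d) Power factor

Step 1 — Angular frequency: ω = 2π·f = 2π·453 = 2846 rad/s.
Step 2 — Component impedances:
  Z1: Z = jωL = j·2846·0.000667 = 0 + j1.898 Ω
  Z2: Z = R = 46.5 Ω
  Z3: Z = R = 44 Ω
Step 3 — With the output port shorted to ground, the output series arm Z2 runs from the junction to ground; the shunt arm Z3 also runs from the junction to ground. They appear in parallel: Z3 || Z2 = 22.61 Ω.
Step 4 — Series with input arm Z1: Z_in = Z1 + (Z3 || Z2) = 22.61 + j1.898 Ω = 22.69∠4.8° Ω.
Step 5 — Source phasor: V = 48∠-63.5° V = 21.42 - j42.96 V.
Step 6 — Current: I = V / Z = 0.7823 - j1.966 A = 2.116∠-68.3° A.
Step 7 — Complex power: S = V·I* = 101.2 + j8.498 VA.
Step 8 — Real power: P = Re(S) = 101.2 W.
Step 9 — Reactive power: Q = Im(S) = 8.498 VAR.
Step 10 — Apparent power: |S| = 101.6 VA.
Step 11 — Power factor: PF = P/|S| = 0.9965 (lagging).

(a) P = 101.2 W  (b) Q = 8.498 VAR  (c) S = 101.6 VA  (d) PF = 0.9965 (lagging)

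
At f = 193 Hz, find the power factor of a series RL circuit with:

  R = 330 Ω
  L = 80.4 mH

Step 1 — Angular frequency: ω = 2π·f = 2π·193 = 1213 rad/s.
Step 2 — Component impedances:
  R: Z = R = 330 Ω
  L: Z = jωL = j·1213·0.0804 = 0 + j97.5 Ω
Step 3 — Series combination: Z_total = R + L = 330 + j97.5 Ω = 344.1∠16.5° Ω.
Step 4 — Power factor: PF = cos(φ) = Re(Z)/|Z| = 330/344.1 = 0.959.
Step 5 — Type: Im(Z) = 97.5 ⇒ lagging (phase φ = 16.5°).

PF = 0.959 (lagging, φ = 16.5°)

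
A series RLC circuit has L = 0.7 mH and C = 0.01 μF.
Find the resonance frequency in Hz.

Step 1 — Resonance condition Im(Z)=0 gives ω₀ = 1/√(LC).
Step 2 — ω₀ = 1/√(0.0007·1e-08) = 3.78e+05 rad/s.
Step 3 — f₀ = ω₀/(2π) = 6.015e+04 Hz.

f₀ = 6.015e+04 Hz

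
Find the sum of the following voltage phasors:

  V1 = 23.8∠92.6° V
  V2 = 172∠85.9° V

Step 1 — Convert each phasor to rectangular form:
  V1 = 23.8·(cos(92.6°) + j·sin(92.6°)) = -1.08 + j23.78 V
  V2 = 172·(cos(85.9°) + j·sin(85.9°)) = 12.3 + j171.6 V
Step 2 — Sum components: V_total = 11.22 + j195.3 V.
Step 3 — Convert to polar: |V_total| = 195.7 V, ∠V_total = 86.7°.

V_total = 195.7∠86.7° V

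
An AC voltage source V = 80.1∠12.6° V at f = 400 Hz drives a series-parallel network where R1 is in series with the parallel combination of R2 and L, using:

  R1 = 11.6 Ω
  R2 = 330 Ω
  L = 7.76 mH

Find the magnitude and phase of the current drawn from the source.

Step 1 — Angular frequency: ω = 2π·f = 2π·400 = 2513 rad/s.
Step 2 — Component impedances:
  R1: Z = R = 11.6 Ω
  R2: Z = R = 330 Ω
  L: Z = jωL = j·2513·0.00776 = 0 + j19.5 Ω
Step 3 — Parallel branch: R2 || L = 1/(1/R2 + 1/L) = 1.149 + j19.44 Ω.
Step 4 — Series with R1: Z_total = R1 + (R2 || L) = 12.75 + j19.44 Ω = 23.24∠56.7° Ω.
Step 5 — Source phasor: V = 80.1∠12.6° V = 78.17 + j17.47 V.
Step 6 — Ohm's law: I = V / Z_total = (78.17 + j17.47) / (12.75 + j19.44) = 2.473 - j2.4 A.
Step 7 — Convert to polar: |I| = 3.446 A, ∠I = -44.1°.

I = 3.446∠-44.1° A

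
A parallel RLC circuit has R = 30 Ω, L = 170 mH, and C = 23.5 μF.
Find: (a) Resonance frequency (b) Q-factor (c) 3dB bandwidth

Step 1 — Resonance: ω₀ = 1/√(LC) = 1/√(0.17·2.35e-05) = 500.3 rad/s.
Step 2 — f₀ = ω₀/(2π) = 79.63 Hz.
Step 3 — Parallel Q: Q = R/(ω₀L) = 30/(500.3·0.17) = 0.3527.
Step 4 — Bandwidth: Δω = ω₀/Q = 1418 rad/s; BW = Δω/(2π) = 225.8 Hz.

(a) f₀ = 79.63 Hz  (b) Q = 0.3527  (c) BW = 225.8 Hz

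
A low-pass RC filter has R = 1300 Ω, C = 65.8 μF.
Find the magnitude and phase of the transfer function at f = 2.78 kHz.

Step 1 — Angular frequency: ω = 2π·2780 = 1.747e+04 rad/s.
Step 2 — Transfer function: H(jω) = 1/(1 + jωRC).
Step 3 — Denominator: 1 + jωRC = 1 + j·1.747e+04·1300·6.58e-05 = 1 + j1494.
Step 4 — H = 4.479e-07 - j0.0006693.
Step 5 — Magnitude: |H| = 0.0006693 (-63.5 dB); phase: φ = -90.0°.

|H| = 0.0006693 (-63.5 dB), φ = -90.0°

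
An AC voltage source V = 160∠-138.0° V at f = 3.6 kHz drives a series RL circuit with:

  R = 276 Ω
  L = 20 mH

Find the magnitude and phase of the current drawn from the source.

Step 1 — Angular frequency: ω = 2π·f = 2π·3600 = 2.262e+04 rad/s.
Step 2 — Component impedances:
  R: Z = R = 276 Ω
  L: Z = jωL = j·2.262e+04·0.02 = 0 + j452.4 Ω
Step 3 — Series combination: Z_total = R + L = 276 + j452.4 Ω = 529.9∠58.6° Ω.
Step 4 — Source phasor: V = 160∠-138.0° V = -118.9 - j107.1 V.
Step 5 — Ohm's law: I = V / Z_total = (-118.9 - j107.1) / (276 + j452.4) = -0.2893 + j0.08632 A.
Step 6 — Convert to polar: |I| = 0.3019 A, ∠I = 163.4°.

I = 0.3019∠163.4° A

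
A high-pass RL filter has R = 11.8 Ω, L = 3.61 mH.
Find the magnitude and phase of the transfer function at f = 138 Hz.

Step 1 — Angular frequency: ω = 2π·138 = 867.1 rad/s.
Step 2 — Transfer function: H(jω) = jωL/(R + jωL).
Step 3 — Numerator jωL = j·3.13; denominator R + jωL = 11.8 + j3.13.
Step 4 — H = 0.06574 + j0.2478.
Step 5 — Magnitude: |H| = 0.2564 (-11.8 dB); phase: φ = 75.1°.

|H| = 0.2564 (-11.8 dB), φ = 75.1°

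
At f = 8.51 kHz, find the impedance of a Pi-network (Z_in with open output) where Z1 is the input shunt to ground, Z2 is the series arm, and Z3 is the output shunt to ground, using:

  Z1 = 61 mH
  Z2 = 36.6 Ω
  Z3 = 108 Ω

Step 1 — Angular frequency: ω = 2π·f = 2π·8510 = 5.347e+04 rad/s.
Step 2 — Component impedances:
  Z1: Z = jωL = j·5.347e+04·0.061 = 0 + j3262 Ω
  Z2: Z = R = 36.6 Ω
  Z3: Z = R = 108 Ω
Step 3 — With open output, the series arm Z2 and the output shunt Z3 appear in series to ground: Z2 + Z3 = 144.6 Ω.
Step 4 — Parallel with input shunt Z1: Z_in = Z1 || (Z2 + Z3) = 144.3 + j6.398 Ω = 144.5∠2.5° Ω.

Z = 144.3 + j6.398 Ω = 144.5∠2.5° Ω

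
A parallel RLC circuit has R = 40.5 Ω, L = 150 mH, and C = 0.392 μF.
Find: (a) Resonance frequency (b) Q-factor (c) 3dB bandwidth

Step 1 — Resonance: ω₀ = 1/√(LC) = 1/√(0.15·3.92e-07) = 4124 rad/s.
Step 2 — f₀ = ω₀/(2π) = 656.3 Hz.
Step 3 — Parallel Q: Q = R/(ω₀L) = 40.5/(4124·0.15) = 0.06547.
Step 4 — Bandwidth: Δω = ω₀/Q = 6.299e+04 rad/s; BW = Δω/(2π) = 1.002e+04 Hz.

(a) f₀ = 656.3 Hz  (b) Q = 0.06547  (c) BW = 1.002e+04 Hz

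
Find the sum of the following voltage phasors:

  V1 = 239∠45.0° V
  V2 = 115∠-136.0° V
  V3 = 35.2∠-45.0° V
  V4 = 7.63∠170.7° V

Step 1 — Convert each phasor to rectangular form:
  V1 = 239·(cos(45.0°) + j·sin(45.0°)) = 169 + j169 V
  V2 = 115·(cos(-136.0°) + j·sin(-136.0°)) = -82.72 - j79.89 V
  V3 = 35.2·(cos(-45.0°) + j·sin(-45.0°)) = 24.89 - j24.89 V
  V4 = 7.63·(cos(170.7°) + j·sin(170.7°)) = -7.53 + j1.233 V
Step 2 — Sum components: V_total = 103.6 + j65.46 V.
Step 3 — Convert to polar: |V_total| = 122.6 V, ∠V_total = 32.3°.

V_total = 122.6∠32.3° V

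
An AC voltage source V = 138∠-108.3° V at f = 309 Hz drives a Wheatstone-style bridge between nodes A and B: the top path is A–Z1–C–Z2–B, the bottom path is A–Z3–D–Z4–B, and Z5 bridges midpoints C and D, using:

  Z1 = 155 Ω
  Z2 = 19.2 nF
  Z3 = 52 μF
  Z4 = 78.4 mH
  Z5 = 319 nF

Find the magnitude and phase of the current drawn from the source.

Step 1 — Angular frequency: ω = 2π·f = 2π·309 = 1942 rad/s.
Step 2 — Component impedances:
  Z1: Z = R = 155 Ω
  Z2: Z = 1/(jωC) = -j/(ω·C) = 0 - j2.683e+04 Ω
  Z3: Z = 1/(jωC) = -j/(ω·C) = 0 - j9.905 Ω
  Z4: Z = jωL = j·1942·0.0784 = 0 + j152.2 Ω
  Z5: Z = 1/(jωC) = -j/(ω·C) = 0 - j1615 Ω
Step 3 — Bridge requires nodal analysis (the Z5 bridge couples midpoints C and D, so the two paths cannot be reduced to a simple series/parallel combination). Setting node B to ground and injecting 1 A at node A, the 3-node admittance system at A, C, D solves to V_A = Z_AB = 9.681e-05 + j143.1 Ω = 143.1∠90.0° Ω.
Step 4 — Source phasor: V = 138∠-108.3° V = -43.33 - j131 V.
Step 5 — Ohm's law: I = V / Z_total = (-43.33 - j131) / (9.681e-05 + j143.1) = -0.9154 + j0.3027 A.
Step 6 — Convert to polar: |I| = 0.9642 A, ∠I = 161.7°.

I = 0.9642∠161.7° A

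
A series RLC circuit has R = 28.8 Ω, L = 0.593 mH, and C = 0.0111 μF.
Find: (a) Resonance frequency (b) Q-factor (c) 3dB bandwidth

Step 1 — Resonance: ω₀ = 1/√(LC) = 1/√(0.000593·1.11e-08) = 3.898e+05 rad/s.
Step 2 — f₀ = ω₀/(2π) = 6.203e+04 Hz.
Step 3 — Series Q: Q = ω₀L/R = 3.898e+05·0.000593/28.8 = 8.026.
Step 4 — Bandwidth: Δω = ω₀/Q = 4.857e+04 rad/s; BW = Δω/(2π) = 7730 Hz.

(a) f₀ = 6.203e+04 Hz  (b) Q = 8.026  (c) BW = 7730 Hz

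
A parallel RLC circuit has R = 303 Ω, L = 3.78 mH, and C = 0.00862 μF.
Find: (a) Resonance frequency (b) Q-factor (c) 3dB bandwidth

Step 1 — Resonance: ω₀ = 1/√(LC) = 1/√(0.00378·8.62e-09) = 1.752e+05 rad/s.
Step 2 — f₀ = ω₀/(2π) = 2.788e+04 Hz.
Step 3 — Parallel Q: Q = R/(ω₀L) = 303/(1.752e+05·0.00378) = 0.4576.
Step 4 — Bandwidth: Δω = ω₀/Q = 3.829e+05 rad/s; BW = Δω/(2π) = 6.094e+04 Hz.

(a) f₀ = 2.788e+04 Hz  (b) Q = 0.4576  (c) BW = 6.094e+04 Hz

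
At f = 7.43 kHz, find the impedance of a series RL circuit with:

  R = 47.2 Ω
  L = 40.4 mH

Step 1 — Angular frequency: ω = 2π·f = 2π·7430 = 4.668e+04 rad/s.
Step 2 — Component impedances:
  R: Z = R = 47.2 Ω
  L: Z = jωL = j·4.668e+04·0.0404 = 0 + j1886 Ω
Step 3 — Series combination: Z_total = R + L = 47.2 + j1886 Ω = 1887∠88.6° Ω.

Z = 47.2 + j1886 Ω = 1887∠88.6° Ω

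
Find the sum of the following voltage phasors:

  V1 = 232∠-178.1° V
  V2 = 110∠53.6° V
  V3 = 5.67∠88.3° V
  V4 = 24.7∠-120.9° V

Step 1 — Convert each phasor to rectangular form:
  V1 = 232·(cos(-178.1°) + j·sin(-178.1°)) = -231.9 - j7.692 V
  V2 = 110·(cos(53.6°) + j·sin(53.6°)) = 65.28 + j88.54 V
  V3 = 5.67·(cos(88.3°) + j·sin(88.3°)) = 0.1682 + j5.668 V
  V4 = 24.7·(cos(-120.9°) + j·sin(-120.9°)) = -12.68 - j21.19 V
Step 2 — Sum components: V_total = -179.1 + j65.32 V.
Step 3 — Convert to polar: |V_total| = 190.7 V, ∠V_total = 160.0°.

V_total = 190.7∠160.0° V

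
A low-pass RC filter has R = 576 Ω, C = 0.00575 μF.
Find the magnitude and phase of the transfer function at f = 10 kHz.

Step 1 — Angular frequency: ω = 2π·1e+04 = 6.283e+04 rad/s.
Step 2 — Transfer function: H(jω) = 1/(1 + jωRC).
Step 3 — Denominator: 1 + jωRC = 1 + j·6.283e+04·576·5.75e-09 = 1 + j0.2081.
Step 4 — H = 0.9585 - j0.1995.
Step 5 — Magnitude: |H| = 0.979 (-0.2 dB); phase: φ = -11.8°.

|H| = 0.979 (-0.2 dB), φ = -11.8°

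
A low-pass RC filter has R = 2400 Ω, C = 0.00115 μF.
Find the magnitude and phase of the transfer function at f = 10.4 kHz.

Step 1 — Angular frequency: ω = 2π·1.04e+04 = 6.535e+04 rad/s.
Step 2 — Transfer function: H(jω) = 1/(1 + jωRC).
Step 3 — Denominator: 1 + jωRC = 1 + j·6.535e+04·2400·1.15e-09 = 1 + j0.1804.
Step 4 — H = 0.9685 - j0.1747.
Step 5 — Magnitude: |H| = 0.9841 (-0.1 dB); phase: φ = -10.2°.

|H| = 0.9841 (-0.1 dB), φ = -10.2°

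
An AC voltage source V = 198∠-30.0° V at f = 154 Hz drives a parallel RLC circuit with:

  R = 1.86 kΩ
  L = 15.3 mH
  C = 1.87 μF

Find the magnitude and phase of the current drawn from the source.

Step 1 — Angular frequency: ω = 2π·f = 2π·154 = 967.6 rad/s.
Step 2 — Component impedances:
  R: Z = R = 1860 Ω
  L: Z = jωL = j·967.6·0.0153 = 0 + j14.8 Ω
  C: Z = 1/(jωC) = -j/(ω·C) = 0 - j552.7 Ω
Step 3 — Parallel combination: 1/Z_total = 1/R + 1/L + 1/C; Z_total = 0.1244 + j15.21 Ω = 15.21∠89.5° Ω.
Step 4 — Source phasor: V = 198∠-30.0° V = 171.5 - j99 V.
Step 5 — Ohm's law: I = V / Z_total = (171.5 - j99) / (0.1244 + j15.21) = -6.416 - j11.33 A.
Step 6 — Convert to polar: |I| = 13.02 A, ∠I = -119.5°.

I = 13.02∠-119.5° A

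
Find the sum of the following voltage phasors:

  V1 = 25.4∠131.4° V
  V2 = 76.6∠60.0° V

Step 1 — Convert each phasor to rectangular form:
  V1 = 25.4·(cos(131.4°) + j·sin(131.4°)) = -16.8 + j19.05 V
  V2 = 76.6·(cos(60.0°) + j·sin(60.0°)) = 38.3 + j66.34 V
Step 2 — Sum components: V_total = 21.5 + j85.39 V.
Step 3 — Convert to polar: |V_total| = 88.06 V, ∠V_total = 75.9°.

V_total = 88.06∠75.9° V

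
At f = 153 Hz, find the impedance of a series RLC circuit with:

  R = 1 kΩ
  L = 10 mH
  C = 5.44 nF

Step 1 — Angular frequency: ω = 2π·f = 2π·153 = 961.3 rad/s.
Step 2 — Component impedances:
  R: Z = R = 1000 Ω
  L: Z = jωL = j·961.3·0.01 = 0 + j9.613 Ω
  C: Z = 1/(jωC) = -j/(ω·C) = 0 - j1.912e+05 Ω
Step 3 — Series combination: Z_total = R + L + C = 1000 - j1.912e+05 Ω = 1.912e+05∠-89.7° Ω.

Z = 1000 - j1.912e+05 Ω = 1.912e+05∠-89.7° Ω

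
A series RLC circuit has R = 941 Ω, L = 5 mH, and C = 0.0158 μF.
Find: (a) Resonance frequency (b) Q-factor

Step 1 — Resonance condition Im(Z)=0 gives ω₀ = 1/√(LC).
Step 2 — ω₀ = 1/√(0.005·1.58e-08) = 1.125e+05 rad/s.
Step 3 — f₀ = ω₀/(2π) = 1.791e+04 Hz.
Step 4 — Series Q: Q = ω₀L/R = 1.125e+05·0.005/941 = 0.5978.

(a) f₀ = 1.791e+04 Hz  (b) Q = 0.5978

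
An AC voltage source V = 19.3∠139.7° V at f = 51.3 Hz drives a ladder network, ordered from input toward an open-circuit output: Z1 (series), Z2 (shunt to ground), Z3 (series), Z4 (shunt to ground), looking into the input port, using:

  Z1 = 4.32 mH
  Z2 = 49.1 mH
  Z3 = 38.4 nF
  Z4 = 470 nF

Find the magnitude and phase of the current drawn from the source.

Step 1 — Angular frequency: ω = 2π·f = 2π·51.3 = 322.3 rad/s.
Step 2 — Component impedances:
  Z1: Z = jωL = j·322.3·0.00432 = 0 + j1.392 Ω
  Z2: Z = jωL = j·322.3·0.0491 = 0 + j15.83 Ω
  Z3: Z = 1/(jωC) = -j/(ω·C) = 0 - j8.079e+04 Ω
  Z4: Z = 1/(jωC) = -j/(ω·C) = 0 - j6601 Ω
Step 3 — Ladder network (open output): work backward from the far end, alternating series and parallel combinations. Z_in = 0 + j17.22 Ω = 17.22∠90.0° Ω.
Step 4 — Source phasor: V = 19.3∠139.7° V = -14.72 + j12.48 V.
Step 5 — Ohm's law: I = V / Z_total = (-14.72 + j12.48) / (0 + j17.22) = 0.7248 + j0.8547 A.
Step 6 — Convert to polar: |I| = 1.121 A, ∠I = 49.7°.

I = 1.121∠49.7° A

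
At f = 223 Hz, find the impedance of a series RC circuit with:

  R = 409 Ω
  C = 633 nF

Step 1 — Angular frequency: ω = 2π·f = 2π·223 = 1401 rad/s.
Step 2 — Component impedances:
  R: Z = R = 409 Ω
  C: Z = 1/(jωC) = -j/(ω·C) = 0 - j1127 Ω
Step 3 — Series combination: Z_total = R + C = 409 - j1127 Ω = 1199∠-70.1° Ω.

Z = 409 - j1127 Ω = 1199∠-70.1° Ω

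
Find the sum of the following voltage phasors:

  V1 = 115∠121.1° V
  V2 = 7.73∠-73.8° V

Step 1 — Convert each phasor to rectangular form:
  V1 = 115·(cos(121.1°) + j·sin(121.1°)) = -59.4 + j98.47 V
  V2 = 7.73·(cos(-73.8°) + j·sin(-73.8°)) = 2.157 - j7.423 V
Step 2 — Sum components: V_total = -57.24 + j91.05 V.
Step 3 — Convert to polar: |V_total| = 107.5 V, ∠V_total = 122.2°.

V_total = 107.5∠122.2° V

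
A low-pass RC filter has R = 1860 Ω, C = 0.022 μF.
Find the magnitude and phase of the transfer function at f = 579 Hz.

Step 1 — Angular frequency: ω = 2π·579 = 3638 rad/s.
Step 2 — Transfer function: H(jω) = 1/(1 + jωRC).
Step 3 — Denominator: 1 + jωRC = 1 + j·3638·1860·2.2e-08 = 1 + j0.1489.
Step 4 — H = 0.9783 - j0.1456.
Step 5 — Magnitude: |H| = 0.9891 (-0.1 dB); phase: φ = -8.5°.

|H| = 0.9891 (-0.1 dB), φ = -8.5°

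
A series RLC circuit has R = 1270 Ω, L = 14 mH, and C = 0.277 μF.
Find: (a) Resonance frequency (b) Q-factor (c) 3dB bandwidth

Step 1 — Resonance: ω₀ = 1/√(LC) = 1/√(0.014·2.77e-07) = 1.606e+04 rad/s.
Step 2 — f₀ = ω₀/(2π) = 2556 Hz.
Step 3 — Series Q: Q = ω₀L/R = 1.606e+04·0.014/1270 = 0.177.
Step 4 — Bandwidth: Δω = ω₀/Q = 9.071e+04 rad/s; BW = Δω/(2π) = 1.444e+04 Hz.

(a) f₀ = 2556 Hz  (b) Q = 0.177  (c) BW = 1.444e+04 Hz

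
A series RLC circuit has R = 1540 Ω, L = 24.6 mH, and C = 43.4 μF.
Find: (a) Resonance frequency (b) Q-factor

Step 1 — Resonance condition Im(Z)=0 gives ω₀ = 1/√(LC).
Step 2 — ω₀ = 1/√(0.0246·4.34e-05) = 967.8 rad/s.
Step 3 — f₀ = ω₀/(2π) = 154 Hz.
Step 4 — Series Q: Q = ω₀L/R = 967.8·0.0246/1540 = 0.01546.

(a) f₀ = 154 Hz  (b) Q = 0.01546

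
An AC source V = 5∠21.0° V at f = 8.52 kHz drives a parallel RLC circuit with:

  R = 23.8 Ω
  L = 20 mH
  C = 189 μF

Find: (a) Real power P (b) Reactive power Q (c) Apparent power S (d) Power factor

Step 1 — Angular frequency: ω = 2π·f = 2π·8520 = 5.353e+04 rad/s.
Step 2 — Component impedances:
  R: Z = R = 23.8 Ω
  L: Z = jωL = j·5.353e+04·0.02 = 0 + j1071 Ω
  C: Z = 1/(jωC) = -j/(ω·C) = 0 - j0.09884 Ω
Step 3 — Parallel combination: 1/Z_total = 1/R + 1/L + 1/C; Z_total = 0.0004105 - j0.09884 Ω = 0.09885∠-89.8° Ω.
Step 4 — Source phasor: V = 5∠21.0° V = 4.668 + j1.792 V.
Step 5 — Current: I = V / Z = -17.93 + j47.3 A = 50.58∠110.8° A.
Step 6 — Complex power: S = V·I* = 1.05 - j252.9 VA.
Step 7 — Real power: P = Re(S) = 1.05 W.
Step 8 — Reactive power: Q = Im(S) = -252.9 VAR.
Step 9 — Apparent power: |S| = 252.9 VA.
Step 10 — Power factor: PF = P/|S| = 0.004153 (leading).

(a) P = 1.05 W  (b) Q = -252.9 VAR  (c) S = 252.9 VA  (d) PF = 0.004153 (leading)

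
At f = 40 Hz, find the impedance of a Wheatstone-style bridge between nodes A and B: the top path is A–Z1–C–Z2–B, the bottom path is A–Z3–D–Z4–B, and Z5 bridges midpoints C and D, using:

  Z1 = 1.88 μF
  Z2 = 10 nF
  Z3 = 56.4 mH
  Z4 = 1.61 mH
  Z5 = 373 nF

Step 1 — Angular frequency: ω = 2π·f = 2π·40 = 251.3 rad/s.
Step 2 — Component impedances:
  Z1: Z = 1/(jωC) = -j/(ω·C) = 0 - j2116 Ω
  Z2: Z = 1/(jωC) = -j/(ω·C) = 0 - j3.979e+05 Ω
  Z3: Z = jωL = j·251.3·0.0564 = 0 + j14.17 Ω
  Z4: Z = jωL = j·251.3·0.00161 = 0 + j0.4046 Ω
  Z5: Z = 1/(jωC) = -j/(ω·C) = 0 - j1.067e+04 Ω
Step 3 — Bridge requires nodal analysis (the Z5 bridge couples midpoints C and D, so the two paths cannot be reduced to a simple series/parallel combination). Setting node B to ground and injecting 1 A at node A, the 3-node admittance system at A, C, D solves to V_A = Z_AB = 0 + j14.6 Ω = 14.6∠90.0° Ω.

Z = 0 + j14.6 Ω = 14.6∠90.0° Ω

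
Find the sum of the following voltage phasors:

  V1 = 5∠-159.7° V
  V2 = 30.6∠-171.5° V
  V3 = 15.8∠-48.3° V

Step 1 — Convert each phasor to rectangular form:
  V1 = 5·(cos(-159.7°) + j·sin(-159.7°)) = -4.689 - j1.735 V
  V2 = 30.6·(cos(-171.5°) + j·sin(-171.5°)) = -30.26 - j4.523 V
  V3 = 15.8·(cos(-48.3°) + j·sin(-48.3°)) = 10.51 - j11.8 V
Step 2 — Sum components: V_total = -24.44 - j18.05 V.
Step 3 — Convert to polar: |V_total| = 30.39 V, ∠V_total = -143.5°.

V_total = 30.39∠-143.5° V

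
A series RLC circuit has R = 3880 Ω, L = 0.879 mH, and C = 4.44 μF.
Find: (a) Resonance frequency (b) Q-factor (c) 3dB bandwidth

Step 1 — Resonance: ω₀ = 1/√(LC) = 1/√(0.000879·4.44e-06) = 1.601e+04 rad/s.
Step 2 — f₀ = ω₀/(2π) = 2548 Hz.
Step 3 — Series Q: Q = ω₀L/R = 1.601e+04·0.000879/3880 = 0.003626.
Step 4 — Bandwidth: Δω = ω₀/Q = 4.414e+06 rad/s; BW = Δω/(2π) = 7.025e+05 Hz.

(a) f₀ = 2548 Hz  (b) Q = 0.003626  (c) BW = 7.025e+05 Hz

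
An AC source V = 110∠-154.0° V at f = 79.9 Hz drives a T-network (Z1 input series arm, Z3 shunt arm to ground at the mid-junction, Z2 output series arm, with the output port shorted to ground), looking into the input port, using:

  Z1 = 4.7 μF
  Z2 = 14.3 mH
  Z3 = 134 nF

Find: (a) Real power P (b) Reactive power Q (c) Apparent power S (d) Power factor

Step 1 — Angular frequency: ω = 2π·f = 2π·79.9 = 502 rad/s.
Step 2 — Component impedances:
  Z1: Z = 1/(jωC) = -j/(ω·C) = 0 - j423.8 Ω
  Z2: Z = jωL = j·502·0.0143 = 0 + j7.179 Ω
  Z3: Z = 1/(jωC) = -j/(ω·C) = 0 - j1.487e+04 Ω
Step 3 — With the output port shorted to ground, the output series arm Z2 runs from the junction to ground; the shunt arm Z3 also runs from the junction to ground. They appear in parallel: Z3 || Z2 = 0 + j7.182 Ω.
Step 4 — Series with input arm Z1: Z_in = Z1 + (Z3 || Z2) = 0 - j416.6 Ω = 416.6∠-90.0° Ω.
Step 5 — Source phasor: V = 110∠-154.0° V = -98.87 - j48.22 V.
Step 6 — Current: I = V / Z = 0.1157 - j0.2373 A = 0.264∠-64.0° A.
Step 7 — Complex power: S = V·I* = 0 - j29.04 VA.
Step 8 — Real power: P = Re(S) = 0 W.
Step 9 — Reactive power: Q = Im(S) = -29.04 VAR.
Step 10 — Apparent power: |S| = 29.04 VA.
Step 11 — Power factor: PF = P/|S| = 0 (leading).

(a) P = 0 W  (b) Q = -29.04 VAR  (c) S = 29.04 VA  (d) PF = 0 (leading)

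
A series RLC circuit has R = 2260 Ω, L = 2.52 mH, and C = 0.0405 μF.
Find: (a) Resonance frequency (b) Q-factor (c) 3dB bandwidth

Step 1 — Resonance: ω₀ = 1/√(LC) = 1/√(0.00252·4.05e-08) = 9.899e+04 rad/s.
Step 2 — f₀ = ω₀/(2π) = 1.575e+04 Hz.
Step 3 — Series Q: Q = ω₀L/R = 9.899e+04·0.00252/2260 = 0.1104.
Step 4 — Bandwidth: Δω = ω₀/Q = 8.968e+05 rad/s; BW = Δω/(2π) = 1.427e+05 Hz.

(a) f₀ = 1.575e+04 Hz  (b) Q = 0.1104  (c) BW = 1.427e+05 Hz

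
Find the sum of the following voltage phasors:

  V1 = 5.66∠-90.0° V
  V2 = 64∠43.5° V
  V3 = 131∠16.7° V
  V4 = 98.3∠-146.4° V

Step 1 — Convert each phasor to rectangular form:
  V1 = 5.66·(cos(-90.0°) + j·sin(-90.0°)) = 0 - j5.66 V
  V2 = 64·(cos(43.5°) + j·sin(43.5°)) = 46.42 + j44.05 V
  V3 = 131·(cos(16.7°) + j·sin(16.7°)) = 125.5 + j37.64 V
  V4 = 98.3·(cos(-146.4°) + j·sin(-146.4°)) = -81.88 - j54.4 V
Step 2 — Sum components: V_total = 90.02 + j21.64 V.
Step 3 — Convert to polar: |V_total| = 92.59 V, ∠V_total = 13.5°.

V_total = 92.59∠13.5° V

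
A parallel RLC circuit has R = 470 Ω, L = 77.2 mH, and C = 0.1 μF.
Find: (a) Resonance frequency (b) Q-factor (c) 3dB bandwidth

Step 1 — Resonance: ω₀ = 1/√(LC) = 1/√(0.0772·1e-07) = 1.138e+04 rad/s.
Step 2 — f₀ = ω₀/(2π) = 1811 Hz.
Step 3 — Parallel Q: Q = R/(ω₀L) = 470/(1.138e+04·0.0772) = 0.5349.
Step 4 — Bandwidth: Δω = ω₀/Q = 2.128e+04 rad/s; BW = Δω/(2π) = 3386 Hz.

(a) f₀ = 1811 Hz  (b) Q = 0.5349  (c) BW = 3386 Hz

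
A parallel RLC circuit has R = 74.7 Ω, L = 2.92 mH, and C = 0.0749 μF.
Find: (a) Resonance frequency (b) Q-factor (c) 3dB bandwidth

Step 1 — Resonance: ω₀ = 1/√(LC) = 1/√(0.00292·7.49e-08) = 6.762e+04 rad/s.
Step 2 — f₀ = ω₀/(2π) = 1.076e+04 Hz.
Step 3 — Parallel Q: Q = R/(ω₀L) = 74.7/(6.762e+04·0.00292) = 0.3783.
Step 4 — Bandwidth: Δω = ω₀/Q = 1.787e+05 rad/s; BW = Δω/(2π) = 2.845e+04 Hz.

(a) f₀ = 1.076e+04 Hz  (b) Q = 0.3783  (c) BW = 2.845e+04 Hz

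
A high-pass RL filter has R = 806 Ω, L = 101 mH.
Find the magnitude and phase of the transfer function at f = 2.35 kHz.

Step 1 — Angular frequency: ω = 2π·2350 = 1.477e+04 rad/s.
Step 2 — Transfer function: H(jω) = jωL/(R + jωL).
Step 3 — Numerator jωL = j·1491; denominator R + jωL = 806 + j1491.
Step 4 — H = 0.7739 + j0.4183.
Step 5 — Magnitude: |H| = 0.8797 (-1.1 dB); phase: φ = 28.4°.

|H| = 0.8797 (-1.1 dB), φ = 28.4°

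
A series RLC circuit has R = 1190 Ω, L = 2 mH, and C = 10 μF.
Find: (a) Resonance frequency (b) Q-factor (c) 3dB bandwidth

Step 1 — Resonance: ω₀ = 1/√(LC) = 1/√(0.002·1e-05) = 7071 rad/s.
Step 2 — f₀ = ω₀/(2π) = 1125 Hz.
Step 3 — Series Q: Q = ω₀L/R = 7071·0.002/1190 = 0.01188.
Step 4 — Bandwidth: Δω = ω₀/Q = 5.95e+05 rad/s; BW = Δω/(2π) = 9.47e+04 Hz.

(a) f₀ = 1125 Hz  (b) Q = 0.01188  (c) BW = 9.47e+04 Hz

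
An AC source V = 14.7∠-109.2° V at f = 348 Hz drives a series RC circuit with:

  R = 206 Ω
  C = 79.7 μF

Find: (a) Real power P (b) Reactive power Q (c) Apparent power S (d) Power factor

Step 1 — Angular frequency: ω = 2π·f = 2π·348 = 2187 rad/s.
Step 2 — Component impedances:
  R: Z = R = 206 Ω
  C: Z = 1/(jωC) = -j/(ω·C) = 0 - j5.738 Ω
Step 3 — Series combination: Z_total = R + C = 206 - j5.738 Ω = 206.1∠-1.6° Ω.
Step 4 — Source phasor: V = 14.7∠-109.2° V = -4.834 - j13.88 V.
Step 5 — Current: I = V / Z = -0.02157 - j0.06799 A = 0.07133∠-107.6° A.
Step 6 — Complex power: S = V·I* = 1.048 - j0.0292 VA.
Step 7 — Real power: P = Re(S) = 1.048 W.
Step 8 — Reactive power: Q = Im(S) = -0.0292 VAR.
Step 9 — Apparent power: |S| = 1.049 VA.
Step 10 — Power factor: PF = P/|S| = 0.9996 (leading).

(a) P = 1.048 W  (b) Q = -0.0292 VAR  (c) S = 1.049 VA  (d) PF = 0.9996 (leading)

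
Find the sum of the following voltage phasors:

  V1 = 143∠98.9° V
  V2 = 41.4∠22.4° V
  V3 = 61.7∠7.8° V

Step 1 — Convert each phasor to rectangular form:
  V1 = 143·(cos(98.9°) + j·sin(98.9°)) = -22.12 + j141.3 V
  V2 = 41.4·(cos(22.4°) + j·sin(22.4°)) = 38.28 + j15.78 V
  V3 = 61.7·(cos(7.8°) + j·sin(7.8°)) = 61.13 + j8.374 V
Step 2 — Sum components: V_total = 77.28 + j165.4 V.
Step 3 — Convert to polar: |V_total| = 182.6 V, ∠V_total = 65.0°.

V_total = 182.6∠65.0° V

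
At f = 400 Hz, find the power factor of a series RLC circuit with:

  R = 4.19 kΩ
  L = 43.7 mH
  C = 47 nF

Step 1 — Angular frequency: ω = 2π·f = 2π·400 = 2513 rad/s.
Step 2 — Component impedances:
  R: Z = R = 4190 Ω
  L: Z = jωL = j·2513·0.0437 = 0 + j109.8 Ω
  C: Z = 1/(jωC) = -j/(ω·C) = 0 - j8466 Ω
Step 3 — Series combination: Z_total = R + L + C = 4190 - j8356 Ω = 9348∠-63.4° Ω.
Step 4 — Power factor: PF = cos(φ) = Re(Z)/|Z| = 4190/9348 = 0.4482.
Step 5 — Type: Im(Z) = -8356 ⇒ leading (phase φ = -63.4°).

PF = 0.4482 (leading, φ = -63.4°)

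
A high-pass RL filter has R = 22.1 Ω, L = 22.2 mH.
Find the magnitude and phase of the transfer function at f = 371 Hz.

Step 1 — Angular frequency: ω = 2π·371 = 2331 rad/s.
Step 2 — Transfer function: H(jω) = jωL/(R + jωL).
Step 3 — Numerator jωL = j·51.75; denominator R + jωL = 22.1 + j51.75.
Step 4 — H = 0.8458 + j0.3612.
Step 5 — Magnitude: |H| = 0.9196 (-0.7 dB); phase: φ = 23.1°.

|H| = 0.9196 (-0.7 dB), φ = 23.1°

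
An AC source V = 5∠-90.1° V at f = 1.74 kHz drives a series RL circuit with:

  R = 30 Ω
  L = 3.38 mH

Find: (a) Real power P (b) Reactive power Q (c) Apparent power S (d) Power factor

Step 1 — Angular frequency: ω = 2π·f = 2π·1740 = 1.093e+04 rad/s.
Step 2 — Component impedances:
  R: Z = R = 30 Ω
  L: Z = jωL = j·1.093e+04·0.00338 = 0 + j36.95 Ω
Step 3 — Series combination: Z_total = R + L = 30 + j36.95 Ω = 47.6∠50.9° Ω.
Step 4 — Source phasor: V = 5∠-90.1° V = -0.008727 - j5 V.
Step 5 — Current: I = V / Z = -0.08167 - j0.06607 A = 0.105∠-141.0° A.
Step 6 — Complex power: S = V·I* = 0.3311 + j0.4078 VA.
Step 7 — Real power: P = Re(S) = 0.3311 W.
Step 8 — Reactive power: Q = Im(S) = 0.4078 VAR.
Step 9 — Apparent power: |S| = 0.5252 VA.
Step 10 — Power factor: PF = P/|S| = 0.6303 (lagging).

(a) P = 0.3311 W  (b) Q = 0.4078 VAR  (c) S = 0.5252 VA  (d) PF = 0.6303 (lagging)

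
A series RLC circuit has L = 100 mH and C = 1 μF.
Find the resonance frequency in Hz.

Step 1 — Resonance condition Im(Z)=0 gives ω₀ = 1/√(LC).
Step 2 — ω₀ = 1/√(0.1·1e-06) = 3162 rad/s.
Step 3 — f₀ = ω₀/(2π) = 503.3 Hz.

f₀ = 503.3 Hz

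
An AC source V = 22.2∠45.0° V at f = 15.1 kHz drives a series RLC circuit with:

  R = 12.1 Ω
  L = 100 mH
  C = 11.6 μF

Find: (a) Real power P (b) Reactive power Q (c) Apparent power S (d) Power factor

Step 1 — Angular frequency: ω = 2π·f = 2π·1.51e+04 = 9.488e+04 rad/s.
Step 2 — Component impedances:
  R: Z = R = 12.1 Ω
  L: Z = jωL = j·9.488e+04·0.1 = 0 + j9488 Ω
  C: Z = 1/(jωC) = -j/(ω·C) = 0 - j0.9086 Ω
Step 3 — Series combination: Z_total = R + L + C = 12.1 + j9487 Ω = 9487∠89.9° Ω.
Step 4 — Source phasor: V = 22.2∠45.0° V = 15.7 + j15.7 V.
Step 5 — Current: I = V / Z = 0.001657 - j0.001653 A = 0.00234∠-44.9° A.
Step 6 — Complex power: S = V·I* = 6.626e-05 + j0.05195 VA.
Step 7 — Real power: P = Re(S) = 6.626e-05 W.
Step 8 — Reactive power: Q = Im(S) = 0.05195 VAR.
Step 9 — Apparent power: |S| = 0.05195 VA.
Step 10 — Power factor: PF = P/|S| = 0.001275 (lagging).

(a) P = 6.626e-05 W  (b) Q = 0.05195 VAR  (c) S = 0.05195 VA  (d) PF = 0.001275 (lagging)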